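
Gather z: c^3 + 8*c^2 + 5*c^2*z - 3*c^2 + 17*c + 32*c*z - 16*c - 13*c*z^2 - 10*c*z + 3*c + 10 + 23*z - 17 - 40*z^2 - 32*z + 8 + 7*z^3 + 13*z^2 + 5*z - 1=c^3 + 5*c^2 + 4*c + 7*z^3 + z^2*(-13*c - 27) + z*(5*c^2 + 22*c - 4)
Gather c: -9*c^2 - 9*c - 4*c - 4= -9*c^2 - 13*c - 4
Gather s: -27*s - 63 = -27*s - 63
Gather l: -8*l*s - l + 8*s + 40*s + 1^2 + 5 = l*(-8*s - 1) + 48*s + 6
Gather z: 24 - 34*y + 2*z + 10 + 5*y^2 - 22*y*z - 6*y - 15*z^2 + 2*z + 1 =5*y^2 - 40*y - 15*z^2 + z*(4 - 22*y) + 35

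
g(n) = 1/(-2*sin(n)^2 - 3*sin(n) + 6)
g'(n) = (4*sin(n)*cos(n) + 3*cos(n))/(-2*sin(n)^2 - 3*sin(n) + 6)^2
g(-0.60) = 0.14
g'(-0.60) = 0.01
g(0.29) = 0.20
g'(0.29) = 0.16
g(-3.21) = 0.17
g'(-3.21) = -0.10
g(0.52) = 0.25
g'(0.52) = 0.27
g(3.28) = 0.16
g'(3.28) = -0.06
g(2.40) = 0.33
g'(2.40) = -0.45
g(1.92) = 0.71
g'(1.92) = -1.15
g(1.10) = 0.58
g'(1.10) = 0.99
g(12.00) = 0.14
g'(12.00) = 0.01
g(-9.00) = 0.14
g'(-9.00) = -0.03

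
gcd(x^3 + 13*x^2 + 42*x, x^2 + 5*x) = x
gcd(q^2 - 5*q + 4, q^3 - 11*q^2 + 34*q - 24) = q^2 - 5*q + 4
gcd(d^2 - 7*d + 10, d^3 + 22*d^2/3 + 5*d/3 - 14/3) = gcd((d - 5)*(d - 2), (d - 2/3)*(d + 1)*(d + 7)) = 1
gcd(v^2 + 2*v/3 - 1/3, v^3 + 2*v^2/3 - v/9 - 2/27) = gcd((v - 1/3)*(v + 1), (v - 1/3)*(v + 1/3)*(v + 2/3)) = v - 1/3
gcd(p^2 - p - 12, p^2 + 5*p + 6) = p + 3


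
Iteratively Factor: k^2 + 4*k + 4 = (k + 2)*(k + 2)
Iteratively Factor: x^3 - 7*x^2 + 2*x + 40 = (x - 5)*(x^2 - 2*x - 8) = (x - 5)*(x + 2)*(x - 4)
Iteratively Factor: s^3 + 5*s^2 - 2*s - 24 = (s + 4)*(s^2 + s - 6) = (s + 3)*(s + 4)*(s - 2)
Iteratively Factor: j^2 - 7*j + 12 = (j - 3)*(j - 4)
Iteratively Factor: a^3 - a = (a)*(a^2 - 1) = a*(a + 1)*(a - 1)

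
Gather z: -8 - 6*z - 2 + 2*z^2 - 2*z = 2*z^2 - 8*z - 10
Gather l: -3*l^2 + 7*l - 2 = -3*l^2 + 7*l - 2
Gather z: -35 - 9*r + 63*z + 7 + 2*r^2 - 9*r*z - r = 2*r^2 - 10*r + z*(63 - 9*r) - 28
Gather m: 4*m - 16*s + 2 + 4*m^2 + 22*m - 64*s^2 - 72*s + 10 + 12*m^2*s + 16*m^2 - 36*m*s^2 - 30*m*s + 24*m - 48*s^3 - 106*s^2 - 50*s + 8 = m^2*(12*s + 20) + m*(-36*s^2 - 30*s + 50) - 48*s^3 - 170*s^2 - 138*s + 20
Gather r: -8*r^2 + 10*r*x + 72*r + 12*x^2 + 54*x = -8*r^2 + r*(10*x + 72) + 12*x^2 + 54*x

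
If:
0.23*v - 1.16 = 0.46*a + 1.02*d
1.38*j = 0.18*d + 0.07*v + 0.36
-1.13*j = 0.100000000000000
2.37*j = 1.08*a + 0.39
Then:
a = -0.56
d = -1.54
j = -0.09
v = -2.92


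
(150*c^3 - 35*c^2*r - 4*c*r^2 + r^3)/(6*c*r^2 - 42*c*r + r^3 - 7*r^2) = (25*c^2 - 10*c*r + r^2)/(r*(r - 7))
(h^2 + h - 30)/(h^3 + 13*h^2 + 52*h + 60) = (h - 5)/(h^2 + 7*h + 10)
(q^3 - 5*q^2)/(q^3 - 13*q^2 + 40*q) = q/(q - 8)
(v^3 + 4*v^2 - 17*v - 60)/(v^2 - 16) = (v^2 + 8*v + 15)/(v + 4)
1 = 1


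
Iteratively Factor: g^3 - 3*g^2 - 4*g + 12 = (g + 2)*(g^2 - 5*g + 6) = (g - 3)*(g + 2)*(g - 2)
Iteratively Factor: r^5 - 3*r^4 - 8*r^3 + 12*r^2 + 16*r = (r - 2)*(r^4 - r^3 - 10*r^2 - 8*r) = (r - 4)*(r - 2)*(r^3 + 3*r^2 + 2*r) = (r - 4)*(r - 2)*(r + 1)*(r^2 + 2*r) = r*(r - 4)*(r - 2)*(r + 1)*(r + 2)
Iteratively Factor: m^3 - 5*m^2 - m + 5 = (m - 1)*(m^2 - 4*m - 5) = (m - 1)*(m + 1)*(m - 5)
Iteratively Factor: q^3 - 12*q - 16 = (q - 4)*(q^2 + 4*q + 4) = (q - 4)*(q + 2)*(q + 2)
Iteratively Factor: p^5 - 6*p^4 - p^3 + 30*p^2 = (p)*(p^4 - 6*p^3 - p^2 + 30*p) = p^2*(p^3 - 6*p^2 - p + 30) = p^2*(p - 3)*(p^2 - 3*p - 10) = p^2*(p - 3)*(p + 2)*(p - 5)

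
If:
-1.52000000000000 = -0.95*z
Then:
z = 1.60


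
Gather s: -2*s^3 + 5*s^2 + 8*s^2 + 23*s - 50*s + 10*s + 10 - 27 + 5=-2*s^3 + 13*s^2 - 17*s - 12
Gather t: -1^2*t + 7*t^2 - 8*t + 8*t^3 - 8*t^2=8*t^3 - t^2 - 9*t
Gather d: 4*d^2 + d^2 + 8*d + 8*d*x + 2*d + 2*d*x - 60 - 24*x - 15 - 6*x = 5*d^2 + d*(10*x + 10) - 30*x - 75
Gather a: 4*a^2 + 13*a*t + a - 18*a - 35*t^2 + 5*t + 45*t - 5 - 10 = 4*a^2 + a*(13*t - 17) - 35*t^2 + 50*t - 15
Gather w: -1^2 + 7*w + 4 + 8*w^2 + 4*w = 8*w^2 + 11*w + 3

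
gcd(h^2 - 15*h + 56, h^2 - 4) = 1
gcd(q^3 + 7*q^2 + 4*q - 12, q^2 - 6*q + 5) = q - 1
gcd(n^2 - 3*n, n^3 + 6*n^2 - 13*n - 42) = n - 3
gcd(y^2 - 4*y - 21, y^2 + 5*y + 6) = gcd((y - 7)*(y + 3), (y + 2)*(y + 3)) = y + 3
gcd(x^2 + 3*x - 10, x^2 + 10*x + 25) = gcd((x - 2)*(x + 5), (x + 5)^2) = x + 5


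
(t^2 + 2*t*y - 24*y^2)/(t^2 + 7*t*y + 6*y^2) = (t - 4*y)/(t + y)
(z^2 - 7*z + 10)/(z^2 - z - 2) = (z - 5)/(z + 1)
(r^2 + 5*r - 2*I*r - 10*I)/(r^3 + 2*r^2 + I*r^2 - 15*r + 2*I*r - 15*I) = (r - 2*I)/(r^2 + r*(-3 + I) - 3*I)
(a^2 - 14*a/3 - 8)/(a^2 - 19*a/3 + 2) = (3*a + 4)/(3*a - 1)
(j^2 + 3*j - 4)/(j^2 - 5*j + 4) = (j + 4)/(j - 4)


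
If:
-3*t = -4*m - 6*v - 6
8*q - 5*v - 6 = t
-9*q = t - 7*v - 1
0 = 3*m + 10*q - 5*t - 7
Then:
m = -183/53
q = 19/53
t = -146/53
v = -4/53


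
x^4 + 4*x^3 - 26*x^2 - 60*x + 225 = (x - 3)^2*(x + 5)^2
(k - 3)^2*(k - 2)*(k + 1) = k^4 - 7*k^3 + 13*k^2 + 3*k - 18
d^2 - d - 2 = (d - 2)*(d + 1)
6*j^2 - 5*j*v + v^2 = (-3*j + v)*(-2*j + v)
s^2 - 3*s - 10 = (s - 5)*(s + 2)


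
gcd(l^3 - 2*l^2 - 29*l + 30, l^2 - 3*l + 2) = l - 1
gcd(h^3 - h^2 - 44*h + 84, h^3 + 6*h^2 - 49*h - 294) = h + 7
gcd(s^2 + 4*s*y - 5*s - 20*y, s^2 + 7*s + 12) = 1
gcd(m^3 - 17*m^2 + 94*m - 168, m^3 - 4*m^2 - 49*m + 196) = m^2 - 11*m + 28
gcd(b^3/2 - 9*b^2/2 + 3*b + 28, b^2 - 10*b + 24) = b - 4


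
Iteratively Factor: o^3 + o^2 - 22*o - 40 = (o + 4)*(o^2 - 3*o - 10) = (o + 2)*(o + 4)*(o - 5)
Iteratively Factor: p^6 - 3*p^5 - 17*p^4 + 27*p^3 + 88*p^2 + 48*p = (p)*(p^5 - 3*p^4 - 17*p^3 + 27*p^2 + 88*p + 48) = p*(p + 3)*(p^4 - 6*p^3 + p^2 + 24*p + 16) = p*(p - 4)*(p + 3)*(p^3 - 2*p^2 - 7*p - 4) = p*(p - 4)*(p + 1)*(p + 3)*(p^2 - 3*p - 4) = p*(p - 4)*(p + 1)^2*(p + 3)*(p - 4)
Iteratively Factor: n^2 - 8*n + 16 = (n - 4)*(n - 4)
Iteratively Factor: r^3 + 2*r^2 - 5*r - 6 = (r - 2)*(r^2 + 4*r + 3) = (r - 2)*(r + 3)*(r + 1)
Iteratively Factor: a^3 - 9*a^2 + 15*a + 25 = (a - 5)*(a^2 - 4*a - 5) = (a - 5)^2*(a + 1)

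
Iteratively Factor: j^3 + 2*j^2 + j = (j)*(j^2 + 2*j + 1) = j*(j + 1)*(j + 1)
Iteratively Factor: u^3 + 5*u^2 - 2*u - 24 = (u - 2)*(u^2 + 7*u + 12) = (u - 2)*(u + 4)*(u + 3)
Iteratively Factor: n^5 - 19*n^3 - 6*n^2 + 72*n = (n + 3)*(n^4 - 3*n^3 - 10*n^2 + 24*n) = (n - 2)*(n + 3)*(n^3 - n^2 - 12*n) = n*(n - 2)*(n + 3)*(n^2 - n - 12) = n*(n - 2)*(n + 3)^2*(n - 4)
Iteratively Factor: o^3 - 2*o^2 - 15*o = (o + 3)*(o^2 - 5*o) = o*(o + 3)*(o - 5)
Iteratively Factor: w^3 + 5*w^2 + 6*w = (w + 3)*(w^2 + 2*w) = w*(w + 3)*(w + 2)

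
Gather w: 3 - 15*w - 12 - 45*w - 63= -60*w - 72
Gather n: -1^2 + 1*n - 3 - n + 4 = 0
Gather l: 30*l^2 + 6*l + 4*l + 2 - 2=30*l^2 + 10*l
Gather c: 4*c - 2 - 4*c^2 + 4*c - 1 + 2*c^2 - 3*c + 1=-2*c^2 + 5*c - 2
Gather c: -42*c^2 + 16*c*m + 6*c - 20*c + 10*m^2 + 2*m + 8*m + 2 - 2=-42*c^2 + c*(16*m - 14) + 10*m^2 + 10*m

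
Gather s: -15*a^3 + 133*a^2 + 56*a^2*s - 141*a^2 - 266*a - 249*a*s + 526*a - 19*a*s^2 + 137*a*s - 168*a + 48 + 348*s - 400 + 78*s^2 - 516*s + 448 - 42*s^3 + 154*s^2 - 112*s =-15*a^3 - 8*a^2 + 92*a - 42*s^3 + s^2*(232 - 19*a) + s*(56*a^2 - 112*a - 280) + 96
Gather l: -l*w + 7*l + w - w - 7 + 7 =l*(7 - w)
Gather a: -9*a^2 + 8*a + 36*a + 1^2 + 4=-9*a^2 + 44*a + 5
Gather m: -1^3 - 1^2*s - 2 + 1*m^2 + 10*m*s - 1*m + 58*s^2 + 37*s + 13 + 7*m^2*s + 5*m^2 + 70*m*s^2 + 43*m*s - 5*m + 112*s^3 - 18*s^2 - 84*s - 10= m^2*(7*s + 6) + m*(70*s^2 + 53*s - 6) + 112*s^3 + 40*s^2 - 48*s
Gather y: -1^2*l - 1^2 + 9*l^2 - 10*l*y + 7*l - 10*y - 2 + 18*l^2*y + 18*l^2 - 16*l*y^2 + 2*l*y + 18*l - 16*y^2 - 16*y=27*l^2 + 24*l + y^2*(-16*l - 16) + y*(18*l^2 - 8*l - 26) - 3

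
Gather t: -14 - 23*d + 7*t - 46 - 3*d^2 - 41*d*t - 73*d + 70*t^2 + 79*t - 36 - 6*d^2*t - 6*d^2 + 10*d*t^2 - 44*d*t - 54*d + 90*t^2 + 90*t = -9*d^2 - 150*d + t^2*(10*d + 160) + t*(-6*d^2 - 85*d + 176) - 96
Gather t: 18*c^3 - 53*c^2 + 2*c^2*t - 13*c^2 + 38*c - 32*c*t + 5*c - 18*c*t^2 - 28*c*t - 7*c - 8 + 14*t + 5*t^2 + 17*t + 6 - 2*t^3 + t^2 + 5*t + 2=18*c^3 - 66*c^2 + 36*c - 2*t^3 + t^2*(6 - 18*c) + t*(2*c^2 - 60*c + 36)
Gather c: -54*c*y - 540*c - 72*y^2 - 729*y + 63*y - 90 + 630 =c*(-54*y - 540) - 72*y^2 - 666*y + 540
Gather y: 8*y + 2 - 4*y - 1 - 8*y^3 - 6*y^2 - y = -8*y^3 - 6*y^2 + 3*y + 1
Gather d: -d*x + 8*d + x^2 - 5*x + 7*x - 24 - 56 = d*(8 - x) + x^2 + 2*x - 80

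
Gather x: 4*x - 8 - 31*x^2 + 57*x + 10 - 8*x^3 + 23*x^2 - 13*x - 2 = -8*x^3 - 8*x^2 + 48*x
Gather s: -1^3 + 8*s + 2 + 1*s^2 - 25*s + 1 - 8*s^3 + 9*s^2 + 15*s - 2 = -8*s^3 + 10*s^2 - 2*s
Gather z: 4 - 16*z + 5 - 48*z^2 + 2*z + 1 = -48*z^2 - 14*z + 10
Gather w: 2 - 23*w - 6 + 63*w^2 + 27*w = 63*w^2 + 4*w - 4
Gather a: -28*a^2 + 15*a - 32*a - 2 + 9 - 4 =-28*a^2 - 17*a + 3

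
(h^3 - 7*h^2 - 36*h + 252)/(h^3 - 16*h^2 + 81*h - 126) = (h + 6)/(h - 3)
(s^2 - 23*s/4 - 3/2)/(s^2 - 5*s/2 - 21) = (4*s + 1)/(2*(2*s + 7))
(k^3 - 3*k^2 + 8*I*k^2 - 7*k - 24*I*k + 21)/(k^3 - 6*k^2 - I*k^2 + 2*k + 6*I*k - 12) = (k^2 + k*(-3 + 7*I) - 21*I)/(k^2 - 2*k*(3 + I) + 12*I)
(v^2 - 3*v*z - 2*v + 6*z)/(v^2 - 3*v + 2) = (v - 3*z)/(v - 1)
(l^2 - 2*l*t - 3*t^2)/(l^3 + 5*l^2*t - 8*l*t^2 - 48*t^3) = (l + t)/(l^2 + 8*l*t + 16*t^2)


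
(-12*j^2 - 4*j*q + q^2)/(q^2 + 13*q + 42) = (-12*j^2 - 4*j*q + q^2)/(q^2 + 13*q + 42)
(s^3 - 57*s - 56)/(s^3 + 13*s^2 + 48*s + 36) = (s^2 - s - 56)/(s^2 + 12*s + 36)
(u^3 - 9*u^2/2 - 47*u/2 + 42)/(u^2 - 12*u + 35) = (u^2 + 5*u/2 - 6)/(u - 5)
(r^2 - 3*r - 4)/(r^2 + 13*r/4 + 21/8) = 8*(r^2 - 3*r - 4)/(8*r^2 + 26*r + 21)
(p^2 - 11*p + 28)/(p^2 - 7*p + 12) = (p - 7)/(p - 3)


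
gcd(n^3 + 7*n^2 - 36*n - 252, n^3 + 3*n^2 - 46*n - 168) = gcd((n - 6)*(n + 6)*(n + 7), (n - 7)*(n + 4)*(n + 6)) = n + 6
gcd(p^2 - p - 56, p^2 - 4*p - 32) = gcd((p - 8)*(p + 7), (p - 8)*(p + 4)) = p - 8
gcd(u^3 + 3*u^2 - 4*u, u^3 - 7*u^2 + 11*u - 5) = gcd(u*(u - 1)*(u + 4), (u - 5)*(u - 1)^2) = u - 1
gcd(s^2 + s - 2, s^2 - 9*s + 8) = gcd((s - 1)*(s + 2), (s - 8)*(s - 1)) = s - 1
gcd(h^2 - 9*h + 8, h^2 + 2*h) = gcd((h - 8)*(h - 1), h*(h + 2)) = 1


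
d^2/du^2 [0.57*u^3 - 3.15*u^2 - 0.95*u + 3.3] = 3.42*u - 6.3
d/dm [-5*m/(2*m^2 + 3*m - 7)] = 5*(2*m^2 + 7)/(4*m^4 + 12*m^3 - 19*m^2 - 42*m + 49)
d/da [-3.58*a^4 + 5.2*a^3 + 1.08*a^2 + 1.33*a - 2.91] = -14.32*a^3 + 15.6*a^2 + 2.16*a + 1.33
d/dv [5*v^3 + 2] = 15*v^2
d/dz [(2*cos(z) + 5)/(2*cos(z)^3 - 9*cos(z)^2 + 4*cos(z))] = 2*(-42*cos(z) + 3*cos(2*z) + cos(3*z) + 13)*sin(z)/((cos(z) - 4)^2*(2*cos(z) - 1)^2*cos(z)^2)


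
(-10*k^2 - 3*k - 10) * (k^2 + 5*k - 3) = -10*k^4 - 53*k^3 + 5*k^2 - 41*k + 30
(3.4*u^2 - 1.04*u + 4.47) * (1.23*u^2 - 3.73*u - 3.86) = 4.182*u^4 - 13.9612*u^3 - 3.7467*u^2 - 12.6587*u - 17.2542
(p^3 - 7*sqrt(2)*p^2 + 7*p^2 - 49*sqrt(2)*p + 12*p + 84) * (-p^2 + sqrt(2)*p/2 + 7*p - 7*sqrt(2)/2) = -p^5 + 15*sqrt(2)*p^4/2 + 30*p^3 - 723*sqrt(2)*p^2/2 + 931*p - 294*sqrt(2)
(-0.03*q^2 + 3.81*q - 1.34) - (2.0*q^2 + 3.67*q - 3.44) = -2.03*q^2 + 0.14*q + 2.1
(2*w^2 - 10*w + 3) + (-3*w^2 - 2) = -w^2 - 10*w + 1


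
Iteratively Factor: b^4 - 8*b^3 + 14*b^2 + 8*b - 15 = (b - 3)*(b^3 - 5*b^2 - b + 5) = (b - 3)*(b + 1)*(b^2 - 6*b + 5) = (b - 5)*(b - 3)*(b + 1)*(b - 1)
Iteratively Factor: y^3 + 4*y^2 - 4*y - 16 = (y - 2)*(y^2 + 6*y + 8) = (y - 2)*(y + 4)*(y + 2)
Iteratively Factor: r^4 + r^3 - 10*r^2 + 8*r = (r + 4)*(r^3 - 3*r^2 + 2*r) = (r - 2)*(r + 4)*(r^2 - r) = r*(r - 2)*(r + 4)*(r - 1)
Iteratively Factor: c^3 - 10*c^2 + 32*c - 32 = (c - 4)*(c^2 - 6*c + 8) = (c - 4)*(c - 2)*(c - 4)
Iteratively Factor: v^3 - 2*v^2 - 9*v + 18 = (v + 3)*(v^2 - 5*v + 6) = (v - 3)*(v + 3)*(v - 2)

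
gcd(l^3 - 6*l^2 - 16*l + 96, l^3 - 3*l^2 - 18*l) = l - 6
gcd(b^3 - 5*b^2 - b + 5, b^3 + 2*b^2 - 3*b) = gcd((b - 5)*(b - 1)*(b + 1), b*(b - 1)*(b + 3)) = b - 1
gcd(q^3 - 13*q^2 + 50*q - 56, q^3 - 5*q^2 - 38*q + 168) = q^2 - 11*q + 28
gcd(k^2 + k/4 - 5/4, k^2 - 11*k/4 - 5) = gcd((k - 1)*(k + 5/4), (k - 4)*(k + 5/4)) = k + 5/4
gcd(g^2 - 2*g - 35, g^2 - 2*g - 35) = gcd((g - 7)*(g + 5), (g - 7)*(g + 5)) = g^2 - 2*g - 35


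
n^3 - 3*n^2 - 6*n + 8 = (n - 4)*(n - 1)*(n + 2)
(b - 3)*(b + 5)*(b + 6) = b^3 + 8*b^2 - 3*b - 90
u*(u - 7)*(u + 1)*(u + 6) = u^4 - 43*u^2 - 42*u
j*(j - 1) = j^2 - j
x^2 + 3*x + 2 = (x + 1)*(x + 2)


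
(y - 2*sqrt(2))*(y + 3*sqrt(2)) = y^2 + sqrt(2)*y - 12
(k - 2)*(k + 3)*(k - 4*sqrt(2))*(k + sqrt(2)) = k^4 - 3*sqrt(2)*k^3 + k^3 - 14*k^2 - 3*sqrt(2)*k^2 - 8*k + 18*sqrt(2)*k + 48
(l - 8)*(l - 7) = l^2 - 15*l + 56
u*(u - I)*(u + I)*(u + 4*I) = u^4 + 4*I*u^3 + u^2 + 4*I*u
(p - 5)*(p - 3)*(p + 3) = p^3 - 5*p^2 - 9*p + 45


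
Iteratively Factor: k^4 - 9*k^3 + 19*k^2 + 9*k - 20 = (k - 1)*(k^3 - 8*k^2 + 11*k + 20) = (k - 1)*(k + 1)*(k^2 - 9*k + 20) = (k - 5)*(k - 1)*(k + 1)*(k - 4)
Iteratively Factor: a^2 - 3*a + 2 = (a - 1)*(a - 2)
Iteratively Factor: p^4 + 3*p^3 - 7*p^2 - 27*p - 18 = (p + 3)*(p^3 - 7*p - 6) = (p + 2)*(p + 3)*(p^2 - 2*p - 3) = (p + 1)*(p + 2)*(p + 3)*(p - 3)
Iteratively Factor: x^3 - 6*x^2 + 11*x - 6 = (x - 3)*(x^2 - 3*x + 2) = (x - 3)*(x - 2)*(x - 1)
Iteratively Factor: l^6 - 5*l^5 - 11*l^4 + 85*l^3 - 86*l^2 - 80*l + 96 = (l - 2)*(l^5 - 3*l^4 - 17*l^3 + 51*l^2 + 16*l - 48) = (l - 2)*(l - 1)*(l^4 - 2*l^3 - 19*l^2 + 32*l + 48) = (l - 2)*(l - 1)*(l + 1)*(l^3 - 3*l^2 - 16*l + 48) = (l - 3)*(l - 2)*(l - 1)*(l + 1)*(l^2 - 16) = (l - 4)*(l - 3)*(l - 2)*(l - 1)*(l + 1)*(l + 4)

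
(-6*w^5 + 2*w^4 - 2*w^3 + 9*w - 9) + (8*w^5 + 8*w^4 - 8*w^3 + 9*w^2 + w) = 2*w^5 + 10*w^4 - 10*w^3 + 9*w^2 + 10*w - 9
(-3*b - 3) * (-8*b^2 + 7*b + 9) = 24*b^3 + 3*b^2 - 48*b - 27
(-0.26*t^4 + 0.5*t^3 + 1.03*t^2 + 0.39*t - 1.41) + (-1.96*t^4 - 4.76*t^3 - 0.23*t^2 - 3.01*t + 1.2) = -2.22*t^4 - 4.26*t^3 + 0.8*t^2 - 2.62*t - 0.21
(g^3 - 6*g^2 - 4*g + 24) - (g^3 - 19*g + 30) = -6*g^2 + 15*g - 6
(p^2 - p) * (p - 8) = p^3 - 9*p^2 + 8*p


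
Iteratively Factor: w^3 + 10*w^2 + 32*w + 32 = (w + 4)*(w^2 + 6*w + 8) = (w + 2)*(w + 4)*(w + 4)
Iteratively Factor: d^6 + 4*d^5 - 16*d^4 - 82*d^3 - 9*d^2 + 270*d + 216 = (d - 2)*(d^5 + 6*d^4 - 4*d^3 - 90*d^2 - 189*d - 108) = (d - 2)*(d + 1)*(d^4 + 5*d^3 - 9*d^2 - 81*d - 108) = (d - 2)*(d + 1)*(d + 3)*(d^3 + 2*d^2 - 15*d - 36) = (d - 4)*(d - 2)*(d + 1)*(d + 3)*(d^2 + 6*d + 9) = (d - 4)*(d - 2)*(d + 1)*(d + 3)^2*(d + 3)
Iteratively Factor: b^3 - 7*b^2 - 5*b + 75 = (b - 5)*(b^2 - 2*b - 15) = (b - 5)*(b + 3)*(b - 5)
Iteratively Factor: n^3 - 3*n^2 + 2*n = (n - 2)*(n^2 - n) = n*(n - 2)*(n - 1)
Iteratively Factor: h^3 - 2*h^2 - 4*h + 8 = (h + 2)*(h^2 - 4*h + 4) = (h - 2)*(h + 2)*(h - 2)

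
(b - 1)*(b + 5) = b^2 + 4*b - 5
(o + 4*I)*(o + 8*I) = o^2 + 12*I*o - 32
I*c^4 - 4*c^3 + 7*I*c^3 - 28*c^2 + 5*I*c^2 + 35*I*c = c*(c + 7)*(c + 5*I)*(I*c + 1)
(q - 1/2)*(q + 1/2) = q^2 - 1/4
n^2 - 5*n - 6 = (n - 6)*(n + 1)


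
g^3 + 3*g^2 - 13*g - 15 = (g - 3)*(g + 1)*(g + 5)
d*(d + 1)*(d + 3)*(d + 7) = d^4 + 11*d^3 + 31*d^2 + 21*d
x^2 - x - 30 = (x - 6)*(x + 5)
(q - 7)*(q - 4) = q^2 - 11*q + 28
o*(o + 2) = o^2 + 2*o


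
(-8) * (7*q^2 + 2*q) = -56*q^2 - 16*q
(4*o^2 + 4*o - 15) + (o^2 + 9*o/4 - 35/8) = 5*o^2 + 25*o/4 - 155/8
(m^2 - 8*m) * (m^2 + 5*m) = m^4 - 3*m^3 - 40*m^2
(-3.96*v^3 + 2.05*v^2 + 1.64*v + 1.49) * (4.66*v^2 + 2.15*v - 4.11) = -18.4536*v^5 + 1.039*v^4 + 28.3255*v^3 + 2.0439*v^2 - 3.5369*v - 6.1239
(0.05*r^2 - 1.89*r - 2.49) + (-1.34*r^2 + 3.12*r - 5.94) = -1.29*r^2 + 1.23*r - 8.43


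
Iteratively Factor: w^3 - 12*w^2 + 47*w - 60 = (w - 5)*(w^2 - 7*w + 12) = (w - 5)*(w - 4)*(w - 3)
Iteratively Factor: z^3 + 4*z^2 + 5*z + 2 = (z + 1)*(z^2 + 3*z + 2) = (z + 1)^2*(z + 2)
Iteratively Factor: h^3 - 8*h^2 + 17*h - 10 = (h - 5)*(h^2 - 3*h + 2) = (h - 5)*(h - 2)*(h - 1)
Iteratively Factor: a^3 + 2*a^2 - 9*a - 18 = (a - 3)*(a^2 + 5*a + 6) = (a - 3)*(a + 3)*(a + 2)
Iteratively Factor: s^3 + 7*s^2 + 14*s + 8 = (s + 1)*(s^2 + 6*s + 8) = (s + 1)*(s + 2)*(s + 4)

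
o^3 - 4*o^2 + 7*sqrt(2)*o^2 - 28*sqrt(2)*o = o*(o - 4)*(o + 7*sqrt(2))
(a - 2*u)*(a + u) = a^2 - a*u - 2*u^2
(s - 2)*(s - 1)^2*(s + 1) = s^4 - 3*s^3 + s^2 + 3*s - 2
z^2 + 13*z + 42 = (z + 6)*(z + 7)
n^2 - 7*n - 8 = (n - 8)*(n + 1)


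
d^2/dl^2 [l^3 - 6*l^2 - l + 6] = 6*l - 12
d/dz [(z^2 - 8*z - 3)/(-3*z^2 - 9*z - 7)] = (-33*z^2 - 32*z + 29)/(9*z^4 + 54*z^3 + 123*z^2 + 126*z + 49)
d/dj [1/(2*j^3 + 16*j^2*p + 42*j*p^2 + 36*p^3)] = (-3*j^2 - 16*j*p - 21*p^2)/(2*(j^3 + 8*j^2*p + 21*j*p^2 + 18*p^3)^2)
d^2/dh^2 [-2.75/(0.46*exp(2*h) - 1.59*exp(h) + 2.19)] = (-2.75*(0.92*exp(h) - 1.59)*(1.84*exp(h) - 3.18)*exp(h) + (5.06*exp(h) - 4.3725)*(0.46*exp(2*h) - 1.59*exp(h) + 2.19))*exp(h)/(0.46*exp(2*h) - 1.59*exp(h) + 2.19)^3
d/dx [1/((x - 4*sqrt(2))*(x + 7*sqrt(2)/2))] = (-4*x + sqrt(2))/(2*x^4 - 2*sqrt(2)*x^3 - 111*x^2 + 56*sqrt(2)*x + 1568)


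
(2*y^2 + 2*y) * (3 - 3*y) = -6*y^3 + 6*y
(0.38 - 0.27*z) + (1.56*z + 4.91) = 1.29*z + 5.29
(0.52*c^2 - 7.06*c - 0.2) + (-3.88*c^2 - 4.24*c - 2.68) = -3.36*c^2 - 11.3*c - 2.88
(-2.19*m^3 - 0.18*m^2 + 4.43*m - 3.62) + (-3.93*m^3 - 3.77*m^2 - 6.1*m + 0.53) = -6.12*m^3 - 3.95*m^2 - 1.67*m - 3.09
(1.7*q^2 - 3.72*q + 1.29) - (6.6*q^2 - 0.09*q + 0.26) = -4.9*q^2 - 3.63*q + 1.03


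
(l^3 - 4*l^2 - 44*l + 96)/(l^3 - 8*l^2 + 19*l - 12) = (l^3 - 4*l^2 - 44*l + 96)/(l^3 - 8*l^2 + 19*l - 12)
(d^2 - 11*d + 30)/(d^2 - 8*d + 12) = (d - 5)/(d - 2)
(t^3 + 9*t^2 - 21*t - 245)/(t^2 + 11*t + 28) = (t^2 + 2*t - 35)/(t + 4)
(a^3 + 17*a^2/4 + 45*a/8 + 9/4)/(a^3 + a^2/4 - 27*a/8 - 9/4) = (a + 2)/(a - 2)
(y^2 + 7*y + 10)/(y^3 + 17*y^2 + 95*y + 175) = (y + 2)/(y^2 + 12*y + 35)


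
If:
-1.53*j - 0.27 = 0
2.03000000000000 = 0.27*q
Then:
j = -0.18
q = 7.52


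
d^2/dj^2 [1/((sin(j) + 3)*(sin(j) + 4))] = (-4*sin(j)^4 - 21*sin(j)^3 + 5*sin(j)^2 + 126*sin(j) + 74)/((sin(j) + 3)^3*(sin(j) + 4)^3)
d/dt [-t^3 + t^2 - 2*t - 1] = -3*t^2 + 2*t - 2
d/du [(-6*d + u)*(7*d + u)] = d + 2*u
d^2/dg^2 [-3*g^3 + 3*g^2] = 6 - 18*g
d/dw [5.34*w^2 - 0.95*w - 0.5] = 10.68*w - 0.95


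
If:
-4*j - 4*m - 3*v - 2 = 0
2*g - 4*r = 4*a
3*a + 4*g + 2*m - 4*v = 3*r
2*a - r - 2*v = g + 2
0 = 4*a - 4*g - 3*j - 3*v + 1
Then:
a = 187*v/246 + 77/123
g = 23*v/123 - 10/123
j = 157/123 - 29*v/123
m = -253*v/492 - 437/246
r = -2*v/3 - 2/3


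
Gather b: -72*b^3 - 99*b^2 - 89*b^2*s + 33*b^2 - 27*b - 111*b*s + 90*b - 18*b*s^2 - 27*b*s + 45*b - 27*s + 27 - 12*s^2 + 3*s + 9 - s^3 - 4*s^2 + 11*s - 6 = -72*b^3 + b^2*(-89*s - 66) + b*(-18*s^2 - 138*s + 108) - s^3 - 16*s^2 - 13*s + 30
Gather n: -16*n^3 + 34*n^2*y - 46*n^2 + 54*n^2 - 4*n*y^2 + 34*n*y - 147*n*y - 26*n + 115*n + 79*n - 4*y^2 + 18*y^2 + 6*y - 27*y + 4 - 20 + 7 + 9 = -16*n^3 + n^2*(34*y + 8) + n*(-4*y^2 - 113*y + 168) + 14*y^2 - 21*y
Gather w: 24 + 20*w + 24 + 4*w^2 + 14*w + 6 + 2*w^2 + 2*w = 6*w^2 + 36*w + 54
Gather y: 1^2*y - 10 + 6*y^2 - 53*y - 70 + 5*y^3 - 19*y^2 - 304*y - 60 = 5*y^3 - 13*y^2 - 356*y - 140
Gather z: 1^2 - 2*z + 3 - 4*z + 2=6 - 6*z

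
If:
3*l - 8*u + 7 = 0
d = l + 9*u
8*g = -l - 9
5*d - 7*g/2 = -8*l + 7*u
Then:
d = 1771/886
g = -424/443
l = -595/443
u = 329/886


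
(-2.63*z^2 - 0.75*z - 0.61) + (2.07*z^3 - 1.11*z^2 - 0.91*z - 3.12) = 2.07*z^3 - 3.74*z^2 - 1.66*z - 3.73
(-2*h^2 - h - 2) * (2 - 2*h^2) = 4*h^4 + 2*h^3 - 2*h - 4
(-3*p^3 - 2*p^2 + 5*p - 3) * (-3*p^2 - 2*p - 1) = 9*p^5 + 12*p^4 - 8*p^3 + p^2 + p + 3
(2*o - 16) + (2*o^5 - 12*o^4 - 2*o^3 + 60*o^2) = 2*o^5 - 12*o^4 - 2*o^3 + 60*o^2 + 2*o - 16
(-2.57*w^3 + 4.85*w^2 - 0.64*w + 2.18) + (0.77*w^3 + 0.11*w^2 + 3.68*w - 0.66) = -1.8*w^3 + 4.96*w^2 + 3.04*w + 1.52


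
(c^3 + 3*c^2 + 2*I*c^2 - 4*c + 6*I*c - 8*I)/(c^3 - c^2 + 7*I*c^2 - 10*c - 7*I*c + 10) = (c + 4)/(c + 5*I)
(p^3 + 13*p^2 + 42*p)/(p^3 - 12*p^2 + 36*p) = (p^2 + 13*p + 42)/(p^2 - 12*p + 36)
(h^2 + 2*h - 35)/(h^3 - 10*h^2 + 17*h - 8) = (h^2 + 2*h - 35)/(h^3 - 10*h^2 + 17*h - 8)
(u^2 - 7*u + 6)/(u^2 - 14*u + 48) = (u - 1)/(u - 8)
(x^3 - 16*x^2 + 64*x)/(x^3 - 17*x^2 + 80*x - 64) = x/(x - 1)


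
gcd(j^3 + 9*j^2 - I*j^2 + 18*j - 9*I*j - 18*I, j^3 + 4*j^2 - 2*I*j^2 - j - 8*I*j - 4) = j - I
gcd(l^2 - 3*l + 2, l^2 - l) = l - 1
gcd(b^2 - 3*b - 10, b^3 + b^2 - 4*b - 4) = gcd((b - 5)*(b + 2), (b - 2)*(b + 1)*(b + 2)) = b + 2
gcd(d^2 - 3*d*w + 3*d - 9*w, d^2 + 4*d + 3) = d + 3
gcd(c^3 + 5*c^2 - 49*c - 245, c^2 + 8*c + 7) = c + 7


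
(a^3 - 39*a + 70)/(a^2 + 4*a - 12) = (a^2 + 2*a - 35)/(a + 6)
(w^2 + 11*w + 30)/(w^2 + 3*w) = (w^2 + 11*w + 30)/(w*(w + 3))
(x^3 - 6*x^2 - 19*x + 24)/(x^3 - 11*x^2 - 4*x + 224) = (x^2 + 2*x - 3)/(x^2 - 3*x - 28)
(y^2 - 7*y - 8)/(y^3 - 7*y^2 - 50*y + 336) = (y + 1)/(y^2 + y - 42)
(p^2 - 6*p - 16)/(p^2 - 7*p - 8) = (p + 2)/(p + 1)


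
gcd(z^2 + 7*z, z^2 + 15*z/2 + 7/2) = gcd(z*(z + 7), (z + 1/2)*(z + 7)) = z + 7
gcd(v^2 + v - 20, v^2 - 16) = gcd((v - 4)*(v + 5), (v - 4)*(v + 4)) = v - 4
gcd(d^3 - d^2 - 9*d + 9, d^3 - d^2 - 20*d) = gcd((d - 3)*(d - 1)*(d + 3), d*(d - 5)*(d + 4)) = 1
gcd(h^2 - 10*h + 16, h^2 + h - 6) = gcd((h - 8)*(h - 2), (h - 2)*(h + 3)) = h - 2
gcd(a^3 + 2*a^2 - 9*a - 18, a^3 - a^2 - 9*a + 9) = a^2 - 9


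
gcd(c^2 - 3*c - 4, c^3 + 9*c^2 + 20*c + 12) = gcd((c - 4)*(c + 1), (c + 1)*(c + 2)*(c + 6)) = c + 1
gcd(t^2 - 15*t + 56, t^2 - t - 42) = t - 7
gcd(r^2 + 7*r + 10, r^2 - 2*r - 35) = r + 5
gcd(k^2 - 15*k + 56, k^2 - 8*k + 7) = k - 7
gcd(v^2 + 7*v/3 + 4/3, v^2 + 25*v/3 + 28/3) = v + 4/3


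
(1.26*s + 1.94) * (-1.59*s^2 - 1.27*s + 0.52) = -2.0034*s^3 - 4.6848*s^2 - 1.8086*s + 1.0088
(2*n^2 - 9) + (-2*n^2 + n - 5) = n - 14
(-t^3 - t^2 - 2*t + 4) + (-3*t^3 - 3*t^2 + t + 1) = -4*t^3 - 4*t^2 - t + 5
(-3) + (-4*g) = -4*g - 3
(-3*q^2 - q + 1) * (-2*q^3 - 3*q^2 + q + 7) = 6*q^5 + 11*q^4 - 2*q^3 - 25*q^2 - 6*q + 7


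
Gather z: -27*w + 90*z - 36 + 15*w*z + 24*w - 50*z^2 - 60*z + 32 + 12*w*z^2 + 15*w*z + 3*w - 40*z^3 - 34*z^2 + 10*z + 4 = -40*z^3 + z^2*(12*w - 84) + z*(30*w + 40)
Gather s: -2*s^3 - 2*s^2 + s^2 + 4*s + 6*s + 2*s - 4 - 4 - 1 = -2*s^3 - s^2 + 12*s - 9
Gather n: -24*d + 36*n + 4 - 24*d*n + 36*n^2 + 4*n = -24*d + 36*n^2 + n*(40 - 24*d) + 4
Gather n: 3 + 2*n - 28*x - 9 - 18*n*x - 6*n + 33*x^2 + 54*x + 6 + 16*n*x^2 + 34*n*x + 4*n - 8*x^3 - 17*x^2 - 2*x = n*(16*x^2 + 16*x) - 8*x^3 + 16*x^2 + 24*x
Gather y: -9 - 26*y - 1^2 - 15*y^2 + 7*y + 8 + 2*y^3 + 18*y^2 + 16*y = 2*y^3 + 3*y^2 - 3*y - 2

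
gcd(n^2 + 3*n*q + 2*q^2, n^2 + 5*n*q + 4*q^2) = n + q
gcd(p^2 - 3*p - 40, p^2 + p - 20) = p + 5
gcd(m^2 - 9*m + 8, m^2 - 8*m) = m - 8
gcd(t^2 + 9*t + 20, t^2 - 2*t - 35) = t + 5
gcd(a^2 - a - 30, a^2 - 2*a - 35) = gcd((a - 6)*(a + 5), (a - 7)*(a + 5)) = a + 5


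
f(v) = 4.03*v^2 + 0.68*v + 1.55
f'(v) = 8.06*v + 0.68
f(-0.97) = 4.68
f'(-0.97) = -7.14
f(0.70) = 4.00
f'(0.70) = 6.32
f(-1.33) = 7.77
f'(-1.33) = -10.04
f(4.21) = 75.84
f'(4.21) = 34.61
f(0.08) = 1.63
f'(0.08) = 1.32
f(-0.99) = 4.83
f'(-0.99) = -7.30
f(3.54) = 54.46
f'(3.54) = 29.21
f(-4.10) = 66.51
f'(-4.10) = -32.37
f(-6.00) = 142.55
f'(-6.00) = -47.68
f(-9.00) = 321.86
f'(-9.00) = -71.86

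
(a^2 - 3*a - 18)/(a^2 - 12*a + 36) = (a + 3)/(a - 6)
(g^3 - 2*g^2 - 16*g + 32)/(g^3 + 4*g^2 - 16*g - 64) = (g - 2)/(g + 4)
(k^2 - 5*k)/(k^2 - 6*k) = (k - 5)/(k - 6)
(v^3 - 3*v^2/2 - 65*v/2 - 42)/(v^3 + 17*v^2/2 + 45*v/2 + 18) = (v - 7)/(v + 3)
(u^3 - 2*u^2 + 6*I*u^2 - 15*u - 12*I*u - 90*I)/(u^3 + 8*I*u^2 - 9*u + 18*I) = (u^2 - 2*u - 15)/(u^2 + 2*I*u + 3)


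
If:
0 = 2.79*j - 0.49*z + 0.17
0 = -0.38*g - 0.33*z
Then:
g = -0.868421052631579*z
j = 0.175627240143369*z - 0.0609318996415771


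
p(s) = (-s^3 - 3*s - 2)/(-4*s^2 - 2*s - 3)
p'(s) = (8*s + 2)*(-s^3 - 3*s - 2)/(-4*s^2 - 2*s - 3)^2 + (-3*s^2 - 3)/(-4*s^2 - 2*s - 3) = (4*s^4 + 4*s^3 - 3*s^2 - 16*s + 5)/(16*s^4 + 16*s^3 + 28*s^2 + 12*s + 9)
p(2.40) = 0.75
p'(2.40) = 0.14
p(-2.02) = -0.81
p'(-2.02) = 0.25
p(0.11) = 0.71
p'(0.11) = 0.30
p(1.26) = 0.66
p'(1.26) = -0.01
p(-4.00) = -1.25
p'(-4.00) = 0.23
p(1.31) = 0.66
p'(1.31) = -0.00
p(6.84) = 1.68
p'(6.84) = 0.24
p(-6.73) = -1.89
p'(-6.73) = 0.24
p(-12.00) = -3.17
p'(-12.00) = 0.25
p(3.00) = 0.84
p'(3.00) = 0.18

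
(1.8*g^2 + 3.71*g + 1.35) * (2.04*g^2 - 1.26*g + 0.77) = 3.672*g^4 + 5.3004*g^3 - 0.534599999999999*g^2 + 1.1557*g + 1.0395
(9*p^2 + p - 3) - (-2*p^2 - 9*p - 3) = 11*p^2 + 10*p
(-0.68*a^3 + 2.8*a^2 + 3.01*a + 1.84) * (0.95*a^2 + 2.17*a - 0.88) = -0.646*a^5 + 1.1844*a^4 + 9.5339*a^3 + 5.8157*a^2 + 1.344*a - 1.6192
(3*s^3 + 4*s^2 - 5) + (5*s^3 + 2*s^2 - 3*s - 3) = 8*s^3 + 6*s^2 - 3*s - 8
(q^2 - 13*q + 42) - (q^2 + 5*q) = 42 - 18*q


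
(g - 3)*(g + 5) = g^2 + 2*g - 15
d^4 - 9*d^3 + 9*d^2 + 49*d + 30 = (d - 6)*(d - 5)*(d + 1)^2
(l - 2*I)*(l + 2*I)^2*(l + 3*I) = l^4 + 5*I*l^3 - 2*l^2 + 20*I*l - 24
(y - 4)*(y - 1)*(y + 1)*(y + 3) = y^4 - y^3 - 13*y^2 + y + 12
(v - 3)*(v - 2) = v^2 - 5*v + 6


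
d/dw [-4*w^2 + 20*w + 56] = 20 - 8*w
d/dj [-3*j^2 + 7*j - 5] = 7 - 6*j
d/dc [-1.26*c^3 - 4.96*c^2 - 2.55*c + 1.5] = -3.78*c^2 - 9.92*c - 2.55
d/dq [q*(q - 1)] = 2*q - 1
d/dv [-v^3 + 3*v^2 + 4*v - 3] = -3*v^2 + 6*v + 4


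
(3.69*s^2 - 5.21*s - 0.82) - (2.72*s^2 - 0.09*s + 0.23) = 0.97*s^2 - 5.12*s - 1.05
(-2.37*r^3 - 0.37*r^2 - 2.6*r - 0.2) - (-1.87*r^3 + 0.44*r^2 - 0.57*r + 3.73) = -0.5*r^3 - 0.81*r^2 - 2.03*r - 3.93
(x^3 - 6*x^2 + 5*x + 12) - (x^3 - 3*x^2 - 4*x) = -3*x^2 + 9*x + 12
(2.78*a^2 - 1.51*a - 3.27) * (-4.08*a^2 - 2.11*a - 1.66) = -11.3424*a^4 + 0.295000000000001*a^3 + 11.9129*a^2 + 9.4063*a + 5.4282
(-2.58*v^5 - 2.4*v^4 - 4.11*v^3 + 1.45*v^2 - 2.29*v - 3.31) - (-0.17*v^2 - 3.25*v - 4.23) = -2.58*v^5 - 2.4*v^4 - 4.11*v^3 + 1.62*v^2 + 0.96*v + 0.92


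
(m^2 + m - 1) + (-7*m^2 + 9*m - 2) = -6*m^2 + 10*m - 3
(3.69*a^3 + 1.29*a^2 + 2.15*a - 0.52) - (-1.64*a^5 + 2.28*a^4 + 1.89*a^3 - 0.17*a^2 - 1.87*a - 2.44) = 1.64*a^5 - 2.28*a^4 + 1.8*a^3 + 1.46*a^2 + 4.02*a + 1.92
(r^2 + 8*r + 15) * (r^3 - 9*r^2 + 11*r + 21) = r^5 - r^4 - 46*r^3 - 26*r^2 + 333*r + 315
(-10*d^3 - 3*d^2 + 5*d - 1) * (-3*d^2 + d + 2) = 30*d^5 - d^4 - 38*d^3 + 2*d^2 + 9*d - 2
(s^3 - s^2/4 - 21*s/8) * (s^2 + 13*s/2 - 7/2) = s^5 + 25*s^4/4 - 31*s^3/4 - 259*s^2/16 + 147*s/16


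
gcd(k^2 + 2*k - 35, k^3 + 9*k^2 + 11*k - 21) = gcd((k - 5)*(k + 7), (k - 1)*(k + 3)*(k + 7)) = k + 7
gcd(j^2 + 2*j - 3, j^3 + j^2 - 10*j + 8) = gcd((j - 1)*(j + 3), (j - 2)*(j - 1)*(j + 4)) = j - 1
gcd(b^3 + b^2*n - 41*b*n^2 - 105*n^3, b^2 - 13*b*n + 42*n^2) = b - 7*n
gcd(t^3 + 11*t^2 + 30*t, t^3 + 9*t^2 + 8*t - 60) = t^2 + 11*t + 30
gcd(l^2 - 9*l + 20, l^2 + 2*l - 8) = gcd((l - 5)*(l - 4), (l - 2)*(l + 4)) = 1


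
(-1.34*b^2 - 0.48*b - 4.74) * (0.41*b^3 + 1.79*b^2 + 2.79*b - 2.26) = -0.5494*b^5 - 2.5954*b^4 - 6.5412*b^3 - 6.7954*b^2 - 12.1398*b + 10.7124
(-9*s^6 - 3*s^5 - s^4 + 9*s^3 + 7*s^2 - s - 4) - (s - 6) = -9*s^6 - 3*s^5 - s^4 + 9*s^3 + 7*s^2 - 2*s + 2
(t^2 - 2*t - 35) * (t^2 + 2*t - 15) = t^4 - 54*t^2 - 40*t + 525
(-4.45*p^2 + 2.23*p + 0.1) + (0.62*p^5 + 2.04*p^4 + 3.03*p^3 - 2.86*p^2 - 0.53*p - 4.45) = 0.62*p^5 + 2.04*p^4 + 3.03*p^3 - 7.31*p^2 + 1.7*p - 4.35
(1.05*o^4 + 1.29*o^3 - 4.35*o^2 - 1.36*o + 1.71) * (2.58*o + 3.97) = 2.709*o^5 + 7.4967*o^4 - 6.1017*o^3 - 20.7783*o^2 - 0.9874*o + 6.7887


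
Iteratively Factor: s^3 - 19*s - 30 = (s + 2)*(s^2 - 2*s - 15) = (s + 2)*(s + 3)*(s - 5)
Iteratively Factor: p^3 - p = (p + 1)*(p^2 - p) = (p - 1)*(p + 1)*(p)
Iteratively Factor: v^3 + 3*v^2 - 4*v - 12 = (v - 2)*(v^2 + 5*v + 6) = (v - 2)*(v + 3)*(v + 2)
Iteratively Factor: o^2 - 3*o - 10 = (o + 2)*(o - 5)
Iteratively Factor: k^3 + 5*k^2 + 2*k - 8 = (k + 2)*(k^2 + 3*k - 4) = (k + 2)*(k + 4)*(k - 1)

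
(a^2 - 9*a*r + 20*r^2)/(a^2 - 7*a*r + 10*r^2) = (-a + 4*r)/(-a + 2*r)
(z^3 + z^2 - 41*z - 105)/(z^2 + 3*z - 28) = (z^3 + z^2 - 41*z - 105)/(z^2 + 3*z - 28)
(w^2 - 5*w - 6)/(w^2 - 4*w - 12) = (w + 1)/(w + 2)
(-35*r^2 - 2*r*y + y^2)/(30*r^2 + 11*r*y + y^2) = (-7*r + y)/(6*r + y)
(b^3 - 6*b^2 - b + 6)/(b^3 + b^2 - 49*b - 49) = (b^2 - 7*b + 6)/(b^2 - 49)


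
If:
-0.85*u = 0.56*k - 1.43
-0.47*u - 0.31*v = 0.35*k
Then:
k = -7.68221574344023*v - 19.5947521865889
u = 5.06122448979592*v + 14.5918367346939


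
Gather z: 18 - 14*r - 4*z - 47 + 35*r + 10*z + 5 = 21*r + 6*z - 24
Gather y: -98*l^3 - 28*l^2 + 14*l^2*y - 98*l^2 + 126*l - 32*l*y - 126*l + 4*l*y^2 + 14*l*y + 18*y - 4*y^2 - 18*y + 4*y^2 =-98*l^3 - 126*l^2 + 4*l*y^2 + y*(14*l^2 - 18*l)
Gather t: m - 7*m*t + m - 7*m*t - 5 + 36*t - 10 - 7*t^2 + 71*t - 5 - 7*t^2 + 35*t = 2*m - 14*t^2 + t*(142 - 14*m) - 20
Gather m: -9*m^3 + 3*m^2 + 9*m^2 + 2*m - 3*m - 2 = -9*m^3 + 12*m^2 - m - 2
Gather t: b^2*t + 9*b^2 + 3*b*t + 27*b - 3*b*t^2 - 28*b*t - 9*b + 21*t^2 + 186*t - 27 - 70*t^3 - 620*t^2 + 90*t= 9*b^2 + 18*b - 70*t^3 + t^2*(-3*b - 599) + t*(b^2 - 25*b + 276) - 27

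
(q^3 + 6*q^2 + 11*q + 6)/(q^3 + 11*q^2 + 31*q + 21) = (q + 2)/(q + 7)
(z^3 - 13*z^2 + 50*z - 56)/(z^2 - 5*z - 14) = (z^2 - 6*z + 8)/(z + 2)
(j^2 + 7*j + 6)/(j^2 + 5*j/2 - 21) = 2*(j + 1)/(2*j - 7)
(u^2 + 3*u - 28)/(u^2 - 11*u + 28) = (u + 7)/(u - 7)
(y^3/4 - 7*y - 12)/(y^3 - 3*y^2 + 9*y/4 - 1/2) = (y^3 - 28*y - 48)/(4*y^3 - 12*y^2 + 9*y - 2)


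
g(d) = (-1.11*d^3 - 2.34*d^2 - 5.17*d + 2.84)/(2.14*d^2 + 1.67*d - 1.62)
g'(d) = (-4.28*d - 1.67)*(-1.11*d^3 - 2.34*d^2 - 5.17*d + 2.84)/(2.14*d^2 + 1.67*d - 1.62)^2 + (-3.33*d^2 - 4.68*d - 5.17)/(2.14*d^2 + 1.67*d - 1.62) = (-2.3754*d^4 - 3.7074*d^3 + 12.5506*d^2 - 4.5736*d + 3.6326)/(4.5796*d^4 + 7.1476*d^3 - 4.1447*d^2 - 5.4108*d + 2.6244)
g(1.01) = -2.63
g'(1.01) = 1.09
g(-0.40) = -2.37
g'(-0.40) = 2.02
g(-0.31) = -2.20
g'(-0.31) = 1.70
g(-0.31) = -2.20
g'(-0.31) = 1.70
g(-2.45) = 2.49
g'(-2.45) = 1.16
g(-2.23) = 2.84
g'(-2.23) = 2.09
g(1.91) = -2.49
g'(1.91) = -0.19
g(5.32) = -3.80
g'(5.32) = -0.46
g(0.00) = -1.75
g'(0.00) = 1.38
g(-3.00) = 2.16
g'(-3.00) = 0.24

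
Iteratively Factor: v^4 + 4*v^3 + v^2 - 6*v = (v - 1)*(v^3 + 5*v^2 + 6*v) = (v - 1)*(v + 3)*(v^2 + 2*v) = v*(v - 1)*(v + 3)*(v + 2)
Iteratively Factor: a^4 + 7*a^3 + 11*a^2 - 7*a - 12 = (a + 4)*(a^3 + 3*a^2 - a - 3) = (a - 1)*(a + 4)*(a^2 + 4*a + 3) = (a - 1)*(a + 3)*(a + 4)*(a + 1)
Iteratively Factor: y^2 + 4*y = (y + 4)*(y)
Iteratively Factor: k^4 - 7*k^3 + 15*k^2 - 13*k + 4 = (k - 4)*(k^3 - 3*k^2 + 3*k - 1) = (k - 4)*(k - 1)*(k^2 - 2*k + 1) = (k - 4)*(k - 1)^2*(k - 1)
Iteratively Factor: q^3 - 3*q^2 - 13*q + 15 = (q - 1)*(q^2 - 2*q - 15) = (q - 5)*(q - 1)*(q + 3)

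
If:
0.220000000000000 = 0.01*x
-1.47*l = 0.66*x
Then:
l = -9.88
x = 22.00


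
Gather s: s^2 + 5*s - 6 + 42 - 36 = s^2 + 5*s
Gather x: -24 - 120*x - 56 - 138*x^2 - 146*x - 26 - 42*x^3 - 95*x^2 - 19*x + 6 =-42*x^3 - 233*x^2 - 285*x - 100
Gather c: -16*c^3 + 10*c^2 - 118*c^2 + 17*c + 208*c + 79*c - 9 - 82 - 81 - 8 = -16*c^3 - 108*c^2 + 304*c - 180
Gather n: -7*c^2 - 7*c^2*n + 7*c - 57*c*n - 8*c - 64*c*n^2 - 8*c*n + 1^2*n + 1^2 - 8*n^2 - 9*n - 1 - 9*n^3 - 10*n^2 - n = -7*c^2 - c - 9*n^3 + n^2*(-64*c - 18) + n*(-7*c^2 - 65*c - 9)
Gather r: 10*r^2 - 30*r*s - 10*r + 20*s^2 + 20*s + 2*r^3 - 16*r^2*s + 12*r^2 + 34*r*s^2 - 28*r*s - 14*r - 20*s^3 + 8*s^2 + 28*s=2*r^3 + r^2*(22 - 16*s) + r*(34*s^2 - 58*s - 24) - 20*s^3 + 28*s^2 + 48*s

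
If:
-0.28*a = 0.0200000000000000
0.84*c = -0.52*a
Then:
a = -0.07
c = 0.04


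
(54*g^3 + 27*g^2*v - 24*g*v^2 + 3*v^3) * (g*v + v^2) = 54*g^4*v + 81*g^3*v^2 + 3*g^2*v^3 - 21*g*v^4 + 3*v^5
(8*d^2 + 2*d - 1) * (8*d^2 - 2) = 64*d^4 + 16*d^3 - 24*d^2 - 4*d + 2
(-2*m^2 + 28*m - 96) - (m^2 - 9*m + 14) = -3*m^2 + 37*m - 110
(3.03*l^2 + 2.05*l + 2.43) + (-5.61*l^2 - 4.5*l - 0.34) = -2.58*l^2 - 2.45*l + 2.09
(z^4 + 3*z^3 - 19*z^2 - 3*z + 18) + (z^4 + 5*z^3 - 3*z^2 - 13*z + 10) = 2*z^4 + 8*z^3 - 22*z^2 - 16*z + 28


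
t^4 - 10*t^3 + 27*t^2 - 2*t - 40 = (t - 5)*(t - 4)*(t - 2)*(t + 1)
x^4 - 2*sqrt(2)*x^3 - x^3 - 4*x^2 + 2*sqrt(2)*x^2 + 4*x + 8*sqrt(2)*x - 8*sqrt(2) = (x - 2)*(x - 1)*(x + 2)*(x - 2*sqrt(2))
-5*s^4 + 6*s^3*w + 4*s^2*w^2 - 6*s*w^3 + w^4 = (-5*s + w)*(-s + w)^2*(s + w)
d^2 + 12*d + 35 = (d + 5)*(d + 7)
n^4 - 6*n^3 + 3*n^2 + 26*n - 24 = (n - 4)*(n - 3)*(n - 1)*(n + 2)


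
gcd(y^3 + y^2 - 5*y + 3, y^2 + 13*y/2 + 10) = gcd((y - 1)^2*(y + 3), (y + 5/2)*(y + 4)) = 1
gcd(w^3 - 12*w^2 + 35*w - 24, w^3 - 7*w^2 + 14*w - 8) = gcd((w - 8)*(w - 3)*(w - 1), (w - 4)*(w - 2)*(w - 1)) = w - 1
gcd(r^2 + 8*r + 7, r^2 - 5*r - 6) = r + 1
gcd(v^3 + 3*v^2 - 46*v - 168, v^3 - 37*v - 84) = v^2 - 3*v - 28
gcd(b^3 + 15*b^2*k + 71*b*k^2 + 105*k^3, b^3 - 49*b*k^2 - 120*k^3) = b^2 + 8*b*k + 15*k^2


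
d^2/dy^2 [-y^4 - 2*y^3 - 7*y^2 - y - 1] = -12*y^2 - 12*y - 14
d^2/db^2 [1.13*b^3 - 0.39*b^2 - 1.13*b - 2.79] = 6.78*b - 0.78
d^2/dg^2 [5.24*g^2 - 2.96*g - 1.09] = 10.4800000000000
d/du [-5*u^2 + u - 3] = 1 - 10*u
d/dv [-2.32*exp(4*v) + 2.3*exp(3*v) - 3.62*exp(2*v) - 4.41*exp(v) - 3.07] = (-9.28*exp(3*v) + 6.9*exp(2*v) - 7.24*exp(v) - 4.41)*exp(v)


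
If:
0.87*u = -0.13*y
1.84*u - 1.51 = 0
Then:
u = 0.82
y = -5.49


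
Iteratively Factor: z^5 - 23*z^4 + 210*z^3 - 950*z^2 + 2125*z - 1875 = (z - 5)*(z^4 - 18*z^3 + 120*z^2 - 350*z + 375) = (z - 5)^2*(z^3 - 13*z^2 + 55*z - 75) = (z - 5)^3*(z^2 - 8*z + 15) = (z - 5)^3*(z - 3)*(z - 5)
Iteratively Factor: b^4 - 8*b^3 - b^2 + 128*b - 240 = (b - 3)*(b^3 - 5*b^2 - 16*b + 80) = (b - 3)*(b + 4)*(b^2 - 9*b + 20) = (b - 4)*(b - 3)*(b + 4)*(b - 5)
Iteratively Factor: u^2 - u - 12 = (u + 3)*(u - 4)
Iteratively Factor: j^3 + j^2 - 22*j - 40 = (j - 5)*(j^2 + 6*j + 8) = (j - 5)*(j + 4)*(j + 2)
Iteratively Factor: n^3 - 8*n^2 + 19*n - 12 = (n - 4)*(n^2 - 4*n + 3) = (n - 4)*(n - 1)*(n - 3)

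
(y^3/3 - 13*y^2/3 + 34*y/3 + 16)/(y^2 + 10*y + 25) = (y^3 - 13*y^2 + 34*y + 48)/(3*(y^2 + 10*y + 25))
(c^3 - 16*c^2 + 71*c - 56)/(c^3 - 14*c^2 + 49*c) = (c^2 - 9*c + 8)/(c*(c - 7))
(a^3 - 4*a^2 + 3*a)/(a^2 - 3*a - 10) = a*(-a^2 + 4*a - 3)/(-a^2 + 3*a + 10)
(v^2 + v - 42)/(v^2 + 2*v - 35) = (v - 6)/(v - 5)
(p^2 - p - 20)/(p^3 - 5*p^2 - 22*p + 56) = (p - 5)/(p^2 - 9*p + 14)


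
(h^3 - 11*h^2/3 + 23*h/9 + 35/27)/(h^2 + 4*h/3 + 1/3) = (h^2 - 4*h + 35/9)/(h + 1)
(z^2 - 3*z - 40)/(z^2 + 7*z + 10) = (z - 8)/(z + 2)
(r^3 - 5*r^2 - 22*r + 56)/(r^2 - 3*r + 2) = (r^2 - 3*r - 28)/(r - 1)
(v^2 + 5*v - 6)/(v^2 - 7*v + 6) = (v + 6)/(v - 6)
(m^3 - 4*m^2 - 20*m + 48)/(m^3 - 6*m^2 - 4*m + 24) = (m + 4)/(m + 2)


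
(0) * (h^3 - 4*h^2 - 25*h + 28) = 0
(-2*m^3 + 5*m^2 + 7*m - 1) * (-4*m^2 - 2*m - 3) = 8*m^5 - 16*m^4 - 32*m^3 - 25*m^2 - 19*m + 3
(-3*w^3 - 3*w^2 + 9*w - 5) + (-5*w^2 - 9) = -3*w^3 - 8*w^2 + 9*w - 14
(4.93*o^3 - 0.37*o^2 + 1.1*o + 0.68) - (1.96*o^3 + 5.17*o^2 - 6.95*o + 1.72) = 2.97*o^3 - 5.54*o^2 + 8.05*o - 1.04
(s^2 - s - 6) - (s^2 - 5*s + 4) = 4*s - 10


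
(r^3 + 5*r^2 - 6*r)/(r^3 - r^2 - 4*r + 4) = r*(r + 6)/(r^2 - 4)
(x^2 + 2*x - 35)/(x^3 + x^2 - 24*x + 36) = (x^2 + 2*x - 35)/(x^3 + x^2 - 24*x + 36)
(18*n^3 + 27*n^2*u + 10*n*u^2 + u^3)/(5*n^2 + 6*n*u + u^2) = (18*n^2 + 9*n*u + u^2)/(5*n + u)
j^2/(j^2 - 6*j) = j/(j - 6)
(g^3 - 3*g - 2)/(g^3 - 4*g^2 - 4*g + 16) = (g^2 + 2*g + 1)/(g^2 - 2*g - 8)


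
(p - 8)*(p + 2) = p^2 - 6*p - 16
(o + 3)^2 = o^2 + 6*o + 9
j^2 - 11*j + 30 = (j - 6)*(j - 5)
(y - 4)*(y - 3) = y^2 - 7*y + 12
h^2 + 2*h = h*(h + 2)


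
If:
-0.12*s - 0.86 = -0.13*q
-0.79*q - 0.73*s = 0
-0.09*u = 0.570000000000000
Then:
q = 3.31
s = -3.58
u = -6.33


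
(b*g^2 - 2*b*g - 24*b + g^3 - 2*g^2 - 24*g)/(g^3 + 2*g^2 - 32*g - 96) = (b + g)/(g + 4)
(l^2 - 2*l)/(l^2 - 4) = l/(l + 2)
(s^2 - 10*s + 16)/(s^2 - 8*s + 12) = (s - 8)/(s - 6)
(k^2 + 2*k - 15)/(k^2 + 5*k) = (k - 3)/k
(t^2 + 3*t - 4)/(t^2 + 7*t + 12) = (t - 1)/(t + 3)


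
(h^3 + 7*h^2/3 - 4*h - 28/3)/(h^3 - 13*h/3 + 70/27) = 9*(h^2 - 4)/(9*h^2 - 21*h + 10)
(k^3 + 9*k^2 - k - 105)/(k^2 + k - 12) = (k^2 + 12*k + 35)/(k + 4)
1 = 1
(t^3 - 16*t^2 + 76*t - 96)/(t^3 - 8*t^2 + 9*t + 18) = (t^2 - 10*t + 16)/(t^2 - 2*t - 3)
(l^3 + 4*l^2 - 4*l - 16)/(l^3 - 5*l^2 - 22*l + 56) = (l + 2)/(l - 7)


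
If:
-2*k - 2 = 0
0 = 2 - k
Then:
No Solution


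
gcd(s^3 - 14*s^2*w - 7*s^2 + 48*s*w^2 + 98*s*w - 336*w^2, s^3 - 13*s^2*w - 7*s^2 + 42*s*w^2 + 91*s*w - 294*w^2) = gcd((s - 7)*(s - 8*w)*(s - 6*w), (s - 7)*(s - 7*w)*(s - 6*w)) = s^2 - 6*s*w - 7*s + 42*w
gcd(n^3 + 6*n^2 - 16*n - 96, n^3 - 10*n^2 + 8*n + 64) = n - 4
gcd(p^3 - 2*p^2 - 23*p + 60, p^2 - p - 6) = p - 3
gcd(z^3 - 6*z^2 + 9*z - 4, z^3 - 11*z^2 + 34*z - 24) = z^2 - 5*z + 4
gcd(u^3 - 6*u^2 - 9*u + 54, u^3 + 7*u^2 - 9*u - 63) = u^2 - 9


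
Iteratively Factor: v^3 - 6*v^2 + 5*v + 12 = (v + 1)*(v^2 - 7*v + 12) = (v - 3)*(v + 1)*(v - 4)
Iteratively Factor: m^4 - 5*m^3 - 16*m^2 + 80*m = (m)*(m^3 - 5*m^2 - 16*m + 80) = m*(m + 4)*(m^2 - 9*m + 20) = m*(m - 4)*(m + 4)*(m - 5)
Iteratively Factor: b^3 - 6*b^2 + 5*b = (b)*(b^2 - 6*b + 5) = b*(b - 5)*(b - 1)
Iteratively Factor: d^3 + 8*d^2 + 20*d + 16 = (d + 2)*(d^2 + 6*d + 8) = (d + 2)*(d + 4)*(d + 2)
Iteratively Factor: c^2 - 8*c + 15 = (c - 5)*(c - 3)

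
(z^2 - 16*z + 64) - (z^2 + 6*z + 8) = 56 - 22*z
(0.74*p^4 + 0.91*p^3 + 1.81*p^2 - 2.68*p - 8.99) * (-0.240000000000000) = -0.1776*p^4 - 0.2184*p^3 - 0.4344*p^2 + 0.6432*p + 2.1576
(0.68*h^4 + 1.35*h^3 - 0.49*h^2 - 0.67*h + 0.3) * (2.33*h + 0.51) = 1.5844*h^5 + 3.4923*h^4 - 0.4532*h^3 - 1.811*h^2 + 0.3573*h + 0.153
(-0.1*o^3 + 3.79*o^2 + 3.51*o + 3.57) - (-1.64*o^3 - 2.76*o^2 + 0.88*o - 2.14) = 1.54*o^3 + 6.55*o^2 + 2.63*o + 5.71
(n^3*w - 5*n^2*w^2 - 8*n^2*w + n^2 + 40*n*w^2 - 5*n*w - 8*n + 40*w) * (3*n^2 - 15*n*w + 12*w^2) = 3*n^5*w - 30*n^4*w^2 - 24*n^4*w + 3*n^4 + 87*n^3*w^3 + 240*n^3*w^2 - 30*n^3*w - 24*n^3 - 60*n^2*w^4 - 696*n^2*w^3 + 87*n^2*w^2 + 240*n^2*w + 480*n*w^4 - 60*n*w^3 - 696*n*w^2 + 480*w^3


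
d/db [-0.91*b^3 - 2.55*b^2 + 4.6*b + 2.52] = -2.73*b^2 - 5.1*b + 4.6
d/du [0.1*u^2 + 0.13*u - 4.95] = 0.2*u + 0.13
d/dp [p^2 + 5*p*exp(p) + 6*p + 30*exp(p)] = 5*p*exp(p) + 2*p + 35*exp(p) + 6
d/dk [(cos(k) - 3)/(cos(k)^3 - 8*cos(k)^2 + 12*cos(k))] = (99*cos(k) - 17*cos(2*k) + cos(3*k) - 89)*sin(k)/(2*(cos(k) - 6)^2*(cos(k) - 2)^2*cos(k)^2)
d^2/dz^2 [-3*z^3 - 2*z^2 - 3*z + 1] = -18*z - 4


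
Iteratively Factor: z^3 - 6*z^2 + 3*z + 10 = (z + 1)*(z^2 - 7*z + 10) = (z - 2)*(z + 1)*(z - 5)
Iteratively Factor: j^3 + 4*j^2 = (j)*(j^2 + 4*j) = j*(j + 4)*(j)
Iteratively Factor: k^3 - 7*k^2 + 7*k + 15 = (k + 1)*(k^2 - 8*k + 15) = (k - 3)*(k + 1)*(k - 5)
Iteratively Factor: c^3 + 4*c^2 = (c)*(c^2 + 4*c) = c^2*(c + 4)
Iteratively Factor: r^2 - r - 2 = (r - 2)*(r + 1)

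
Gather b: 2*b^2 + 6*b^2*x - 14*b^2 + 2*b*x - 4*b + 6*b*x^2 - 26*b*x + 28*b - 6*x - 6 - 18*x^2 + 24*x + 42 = b^2*(6*x - 12) + b*(6*x^2 - 24*x + 24) - 18*x^2 + 18*x + 36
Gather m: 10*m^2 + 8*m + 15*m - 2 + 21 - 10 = 10*m^2 + 23*m + 9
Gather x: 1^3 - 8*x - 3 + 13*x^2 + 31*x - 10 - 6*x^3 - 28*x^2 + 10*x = -6*x^3 - 15*x^2 + 33*x - 12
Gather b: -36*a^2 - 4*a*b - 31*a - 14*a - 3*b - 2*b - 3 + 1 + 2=-36*a^2 - 45*a + b*(-4*a - 5)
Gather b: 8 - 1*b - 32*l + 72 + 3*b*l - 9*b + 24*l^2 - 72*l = b*(3*l - 10) + 24*l^2 - 104*l + 80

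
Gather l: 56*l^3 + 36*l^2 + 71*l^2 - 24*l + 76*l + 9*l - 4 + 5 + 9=56*l^3 + 107*l^2 + 61*l + 10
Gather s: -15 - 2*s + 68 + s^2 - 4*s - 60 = s^2 - 6*s - 7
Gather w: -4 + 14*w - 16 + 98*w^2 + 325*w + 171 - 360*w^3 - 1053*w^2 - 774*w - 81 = -360*w^3 - 955*w^2 - 435*w + 70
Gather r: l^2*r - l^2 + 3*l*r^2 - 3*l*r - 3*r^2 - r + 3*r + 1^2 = -l^2 + r^2*(3*l - 3) + r*(l^2 - 3*l + 2) + 1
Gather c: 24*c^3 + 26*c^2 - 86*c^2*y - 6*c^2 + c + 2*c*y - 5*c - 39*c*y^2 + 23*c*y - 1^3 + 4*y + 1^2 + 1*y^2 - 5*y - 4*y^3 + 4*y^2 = 24*c^3 + c^2*(20 - 86*y) + c*(-39*y^2 + 25*y - 4) - 4*y^3 + 5*y^2 - y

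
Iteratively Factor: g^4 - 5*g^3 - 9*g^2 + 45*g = (g)*(g^3 - 5*g^2 - 9*g + 45) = g*(g + 3)*(g^2 - 8*g + 15) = g*(g - 3)*(g + 3)*(g - 5)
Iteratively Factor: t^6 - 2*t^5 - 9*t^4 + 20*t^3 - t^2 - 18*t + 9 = (t - 3)*(t^5 + t^4 - 6*t^3 + 2*t^2 + 5*t - 3) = (t - 3)*(t - 1)*(t^4 + 2*t^3 - 4*t^2 - 2*t + 3) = (t - 3)*(t - 1)*(t + 3)*(t^3 - t^2 - t + 1) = (t - 3)*(t - 1)^2*(t + 3)*(t^2 - 1) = (t - 3)*(t - 1)^3*(t + 3)*(t + 1)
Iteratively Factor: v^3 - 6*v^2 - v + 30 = (v - 3)*(v^2 - 3*v - 10) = (v - 5)*(v - 3)*(v + 2)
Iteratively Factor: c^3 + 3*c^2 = (c)*(c^2 + 3*c) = c*(c + 3)*(c)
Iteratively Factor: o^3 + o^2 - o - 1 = (o + 1)*(o^2 - 1) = (o - 1)*(o + 1)*(o + 1)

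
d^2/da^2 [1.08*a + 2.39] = 0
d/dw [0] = 0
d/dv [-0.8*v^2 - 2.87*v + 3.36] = -1.6*v - 2.87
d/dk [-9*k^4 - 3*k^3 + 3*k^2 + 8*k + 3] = -36*k^3 - 9*k^2 + 6*k + 8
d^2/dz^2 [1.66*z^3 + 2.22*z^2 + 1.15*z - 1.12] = 9.96*z + 4.44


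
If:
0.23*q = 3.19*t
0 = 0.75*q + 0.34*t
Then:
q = 0.00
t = 0.00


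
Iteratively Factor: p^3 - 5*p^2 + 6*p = (p - 3)*(p^2 - 2*p) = (p - 3)*(p - 2)*(p)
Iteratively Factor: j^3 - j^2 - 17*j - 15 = (j - 5)*(j^2 + 4*j + 3) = (j - 5)*(j + 3)*(j + 1)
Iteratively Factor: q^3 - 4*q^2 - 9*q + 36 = (q + 3)*(q^2 - 7*q + 12) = (q - 3)*(q + 3)*(q - 4)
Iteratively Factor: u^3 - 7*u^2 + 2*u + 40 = (u + 2)*(u^2 - 9*u + 20) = (u - 5)*(u + 2)*(u - 4)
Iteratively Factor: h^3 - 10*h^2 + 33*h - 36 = (h - 3)*(h^2 - 7*h + 12) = (h - 4)*(h - 3)*(h - 3)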